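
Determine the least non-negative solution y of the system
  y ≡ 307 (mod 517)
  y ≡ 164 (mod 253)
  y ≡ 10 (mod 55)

gcd(517, 253) = 11 and 11 | (164 − 307), so the pair is consistent; merging gives y ≡ 5477 (mod 11891), where 11891 = lcm(517, 253).
gcd(11891, 55) = 11 and 11 | (10 − 5477), so the pair is consistent; merging gives y ≡ 41150 (mod 59455), where 59455 = lcm(11891, 55).
The solution is unique modulo lcm(517, 253, 55) = 59455.

41150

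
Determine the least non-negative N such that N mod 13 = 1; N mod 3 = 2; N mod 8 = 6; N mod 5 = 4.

14

The moduli are pairwise coprime; M = 13·3·8·5 = 1560.
M/13 = 120; 120 ≡ 3 (mod 13); 3·9 ≡ 1, so inverse 9.
M/3 = 520; 520 ≡ 1 (mod 3), inverse 1.
M/8 = 195; 195 ≡ 3 (mod 8); 3·3 ≡ 1, so inverse 3.
M/5 = 312; 312 ≡ 2 (mod 5); 2·3 ≡ 1, so inverse 3.
N ≡ 1·120·9 + 2·520·1 + 6·195·3 + 4·312·3 = 9374.
9374 mod 1560 = 14.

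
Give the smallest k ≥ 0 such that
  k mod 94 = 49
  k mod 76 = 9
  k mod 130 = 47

71677

gcd(94, 76) = 2 and 2 | (9 − 49), so the pair is consistent; merging gives k ≡ 237 (mod 3572), where 3572 = lcm(94, 76).
gcd(3572, 130) = 2 and 2 | (47 − 237), so the pair is consistent; merging gives k ≡ 71677 (mod 232180), where 232180 = lcm(3572, 130).
The solution is unique modulo lcm(94, 76, 130) = 232180.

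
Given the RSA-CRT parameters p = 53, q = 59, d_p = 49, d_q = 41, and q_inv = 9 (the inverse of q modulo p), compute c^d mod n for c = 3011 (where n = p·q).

2158

m₁ = c^(d_p) mod p: c ≡ 43 (mod 53), and 43^49 mod 53 = 38.
m₂ = c^(d_q) mod q: c ≡ 2 (mod 59), and 2^41 mod 59 = 34.
h = q_inv·(m₁ − m₂) mod p = 9·(38 − 34) mod 53 = 36.
m = m₂ + h·q = 34 + 36·59 = 2158.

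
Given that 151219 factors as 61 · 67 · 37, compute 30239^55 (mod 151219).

Mod 61: 30239 ≡ 44; 44^55 ≡ 29 (mod 61).
Mod 67: 30239 ≡ 22; 22^55 ≡ 1 (mod 67).
Mod 37: 30239 ≡ 10; by Fermat, exponent reduces to 55 mod 36 = 19; 10^19 ≡ 10 (mod 37).
Combine by CRT: x ≡ 29 (mod 61), x ≡ 1 (mod 67), x ≡ 10 (mod 37) ⇒ x ≡ 54807 (mod 151219).

54807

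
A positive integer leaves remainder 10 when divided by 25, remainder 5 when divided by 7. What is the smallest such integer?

110

From N ≡ 10 (mod 25) write N = 10 + 25t. Substituting into N ≡ 5 (mod 7) gives 25t ≡ 2 (mod 7), and since 4⁻¹ ≡ 2 (mod 7), t ≡ 4. Hence N ≡ 10 + 25·4 = 110 (mod 175).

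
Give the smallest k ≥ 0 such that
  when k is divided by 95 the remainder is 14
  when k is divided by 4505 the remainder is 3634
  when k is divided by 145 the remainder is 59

2377769

gcd(95, 4505) = 5 and 5 | (3634 − 14), so the pair is consistent; merging gives k ≡ 66704 (mod 85595), where 85595 = lcm(95, 4505).
gcd(85595, 145) = 5 and 5 | (59 − 66704), so the pair is consistent; merging gives k ≡ 2377769 (mod 2482255), where 2482255 = lcm(85595, 145).
The solution is unique modulo lcm(95, 4505, 145) = 2482255.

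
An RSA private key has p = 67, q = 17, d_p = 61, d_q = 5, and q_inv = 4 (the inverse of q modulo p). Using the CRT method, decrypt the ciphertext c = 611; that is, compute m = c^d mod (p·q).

m₁ = c^(d_p) mod p: c ≡ 8 (mod 67), and 8^61 mod 67 = 27.
m₂ = c^(d_q) mod q: c ≡ 16 (mod 17), and 16^5 mod 17 = 16.
h = q_inv·(m₁ − m₂) mod p = 4·(27 − 16) mod 67 = 44.
m = m₂ + h·q = 16 + 44·17 = 764.

764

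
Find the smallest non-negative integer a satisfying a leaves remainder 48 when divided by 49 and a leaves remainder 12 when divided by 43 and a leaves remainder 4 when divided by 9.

From a ≡ 48 (mod 49) write a = 48 + 49t. Substituting into a ≡ 12 (mod 43) gives 49t ≡ 7 (mod 43), and since 6⁻¹ ≡ 36 (mod 43), t ≡ 37. Hence a ≡ 48 + 49·37 = 1861 (mod 2107).
From a ≡ 1861 (mod 2107) write a = 1861 + 2107t. Substituting into a ≡ 4 (mod 9) gives 2107t ≡ 6 (mod 9), and since 1⁻¹ ≡ 1 (mod 9), t ≡ 6. Hence a ≡ 1861 + 2107·6 = 14503 (mod 18963).

14503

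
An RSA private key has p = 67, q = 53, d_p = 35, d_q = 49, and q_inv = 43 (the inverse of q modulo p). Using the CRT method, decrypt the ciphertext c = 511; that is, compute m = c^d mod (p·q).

648

m₁ = c^(d_p) mod p: c ≡ 42 (mod 67), and 42^35 mod 67 = 45.
m₂ = c^(d_q) mod q: c ≡ 34 (mod 53), and 34^49 mod 53 = 12.
h = q_inv·(m₁ − m₂) mod p = 43·(45 − 12) mod 67 = 12.
m = m₂ + h·q = 12 + 12·53 = 648.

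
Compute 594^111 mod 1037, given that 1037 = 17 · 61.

Mod 17: 594 ≡ 16; by Fermat, exponent reduces to 111 mod 16 = 15; 16^15 ≡ 16 (mod 17).
Mod 61: 594 ≡ 45; by Fermat, exponent reduces to 111 mod 60 = 51; 45^51 ≡ 41 (mod 61).
Combine by CRT: x ≡ 16 (mod 17), x ≡ 41 (mod 61) ⇒ x ≡ 407 (mod 1037).

407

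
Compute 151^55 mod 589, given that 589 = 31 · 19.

588

Mod 31: 151 ≡ 27; by Fermat, exponent reduces to 55 mod 30 = 25; 27^25 ≡ 30 (mod 31).
Mod 19: 151 ≡ 18; by Fermat, exponent reduces to 55 mod 18 = 1; 18^1 ≡ 18 (mod 19).
Combine by CRT: x ≡ 30 (mod 31), x ≡ 18 (mod 19) ⇒ x ≡ 588 (mod 589).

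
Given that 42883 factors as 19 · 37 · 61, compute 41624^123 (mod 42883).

26935

Mod 19: 41624 ≡ 14; by Fermat, exponent reduces to 123 mod 18 = 15; 14^15 ≡ 12 (mod 19).
Mod 37: 41624 ≡ 36; by Fermat, exponent reduces to 123 mod 36 = 15; 36^15 ≡ 36 (mod 37).
Mod 61: 41624 ≡ 22; by Fermat, exponent reduces to 123 mod 60 = 3; 22^3 ≡ 34 (mod 61).
Combine by CRT: x ≡ 12 (mod 19), x ≡ 36 (mod 37), x ≡ 34 (mod 61) ⇒ x ≡ 26935 (mod 42883).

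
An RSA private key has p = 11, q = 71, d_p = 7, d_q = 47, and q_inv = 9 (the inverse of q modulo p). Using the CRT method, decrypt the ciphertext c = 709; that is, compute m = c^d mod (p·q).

212

m₁ = c^(d_p) mod p: c ≡ 5 (mod 11), and 5^7 mod 11 = 3.
m₂ = c^(d_q) mod q: c ≡ 70 (mod 71), and 70^47 mod 71 = 70.
h = q_inv·(m₁ − m₂) mod p = 9·(3 − 70) mod 11 = 2.
m = m₂ + h·q = 70 + 2·71 = 212.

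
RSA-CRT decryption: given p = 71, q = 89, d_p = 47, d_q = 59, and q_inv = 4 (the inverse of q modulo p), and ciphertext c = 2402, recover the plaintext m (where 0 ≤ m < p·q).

2847

m₁ = c^(d_p) mod p: c ≡ 59 (mod 71), and 59^47 mod 71 = 7.
m₂ = c^(d_q) mod q: c ≡ 88 (mod 89), and 88^59 mod 89 = 88.
h = q_inv·(m₁ − m₂) mod p = 4·(7 − 88) mod 71 = 31.
m = m₂ + h·q = 88 + 31·89 = 2847.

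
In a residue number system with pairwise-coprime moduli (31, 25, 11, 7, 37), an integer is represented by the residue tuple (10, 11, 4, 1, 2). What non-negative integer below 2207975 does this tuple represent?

The moduli are pairwise coprime; N = 31·25·11·7·37 = 2207975.
N/31 = 71225; 71225 ≡ 18 (mod 31); 18·19 ≡ 1, so inverse 19.
N/25 = 88319; 88319 ≡ 19 (mod 25); 19·4 ≡ 1, so inverse 4.
N/11 = 200725; 200725 ≡ 8 (mod 11); 8·7 ≡ 1, so inverse 7.
N/7 = 315425; 315425 ≡ 5 (mod 7); 5·3 ≡ 1, so inverse 3.
N/37 = 59675; 59675 ≡ 31 (mod 37); 31·6 ≡ 1, so inverse 6.
x ≡ 10·71225·19 + 11·88319·4 + 4·200725·7 + 1·315425·3 + 2·59675·6 = 24701461.
24701461 mod 2207975 = 413736.

413736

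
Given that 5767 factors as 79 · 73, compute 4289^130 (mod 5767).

Mod 79: 4289 ≡ 23; by Fermat, exponent reduces to 130 mod 78 = 52; 23^52 ≡ 23 (mod 79).
Mod 73: 4289 ≡ 55; by Fermat, exponent reduces to 130 mod 72 = 58; 55^58 ≡ 2 (mod 73).
Combine by CRT: x ≡ 23 (mod 79), x ≡ 2 (mod 73) ⇒ x ≡ 2630 (mod 5767).

2630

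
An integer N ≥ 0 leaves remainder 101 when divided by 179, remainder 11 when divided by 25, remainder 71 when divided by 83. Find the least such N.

199686

Combine the congruences pairwise.
From N ≡ 101 (mod 179) write N = 101 + 179t. Substituting into N ≡ 11 (mod 25) gives 179t ≡ 10 (mod 25), and since 4⁻¹ ≡ 19 (mod 25), t ≡ 15. Hence N ≡ 101 + 179·15 = 2786 (mod 4475).
From N ≡ 2786 (mod 4475) write N = 2786 + 4475t. Substituting into N ≡ 71 (mod 83) gives 4475t ≡ 24 (mod 83), and since 76⁻¹ ≡ 71 (mod 83), t ≡ 44. Hence N ≡ 2786 + 4475·44 = 199686 (mod 371425).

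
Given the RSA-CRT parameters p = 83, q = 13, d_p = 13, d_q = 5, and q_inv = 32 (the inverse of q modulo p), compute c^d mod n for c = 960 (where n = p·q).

m₁ = c^(d_p) mod p: c ≡ 47 (mod 83), and 47^13 mod 83 = 54.
m₂ = c^(d_q) mod q: c ≡ 11 (mod 13), and 11^5 mod 13 = 7.
h = q_inv·(m₁ − m₂) mod p = 32·(54 − 7) mod 83 = 10.
m = m₂ + h·q = 7 + 10·13 = 137.

137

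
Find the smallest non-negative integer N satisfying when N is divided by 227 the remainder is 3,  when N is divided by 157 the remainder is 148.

Combine the congruences pairwise.
From N ≡ 3 (mod 227) write N = 3 + 227t. Substituting into N ≡ 148 (mod 157) gives 227t ≡ 145 (mod 157), and since 70⁻¹ ≡ 83 (mod 157), t ≡ 103. Hence N ≡ 3 + 227·103 = 23384 (mod 35639).

23384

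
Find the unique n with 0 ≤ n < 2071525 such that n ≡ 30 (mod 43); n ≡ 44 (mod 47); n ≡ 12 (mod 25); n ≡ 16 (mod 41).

116087

The moduli are pairwise coprime; M = 43·47·25·41 = 2071525.
M/43 = 48175; 48175 ≡ 15 (mod 43); 15·23 ≡ 1, so inverse 23.
M/47 = 44075; 44075 ≡ 36 (mod 47); 36·17 ≡ 1, so inverse 17.
M/25 = 82861; 82861 ≡ 11 (mod 25); 11·16 ≡ 1, so inverse 16.
M/41 = 50525; 50525 ≡ 13 (mod 41); 13·19 ≡ 1, so inverse 19.
n ≡ 30·48175·23 + 44·44075·17 + 12·82861·16 + 16·50525·19 = 97477762.
97477762 mod 2071525 = 116087.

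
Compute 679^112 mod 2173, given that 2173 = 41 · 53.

Mod 41: 679 ≡ 23; by Fermat, exponent reduces to 112 mod 40 = 32; 23^32 ≡ 37 (mod 41).
Mod 53: 679 ≡ 43; by Fermat, exponent reduces to 112 mod 52 = 8; 43^8 ≡ 24 (mod 53).
Combine by CRT: x ≡ 37 (mod 41), x ≡ 24 (mod 53) ⇒ x ≡ 1349 (mod 2173).

1349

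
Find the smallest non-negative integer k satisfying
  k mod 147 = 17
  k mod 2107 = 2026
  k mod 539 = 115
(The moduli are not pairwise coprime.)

61022

gcd(147, 2107) = 49 and 49 | (2026 − 17), so the pair is consistent; merging gives k ≡ 4133 (mod 6321), where 6321 = lcm(147, 2107).
gcd(6321, 539) = 49 and 49 | (115 − 4133), so the pair is consistent; merging gives k ≡ 61022 (mod 69531), where 69531 = lcm(6321, 539).
The solution is unique modulo lcm(147, 2107, 539) = 69531.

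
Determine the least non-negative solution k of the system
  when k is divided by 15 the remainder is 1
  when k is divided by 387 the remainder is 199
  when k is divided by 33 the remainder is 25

586

gcd(15, 387) = 3 and 3 | (199 − 1), so the pair is consistent; merging gives k ≡ 586 (mod 1935), where 1935 = lcm(15, 387).
gcd(1935, 33) = 3 and 3 | (25 − 586), so the pair is consistent; merging gives k ≡ 586 (mod 21285), where 21285 = lcm(1935, 33).
The solution is unique modulo lcm(15, 387, 33) = 21285.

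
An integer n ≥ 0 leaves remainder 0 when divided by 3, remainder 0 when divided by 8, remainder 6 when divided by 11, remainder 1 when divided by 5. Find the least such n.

336

From n ≡ 0 (mod 3) write n = 0 + 3t. Substituting into n ≡ 0 (mod 8) gives 3t ≡ 0 (mod 8), and since 3⁻¹ ≡ 3 (mod 8), t ≡ 0. Hence n ≡ 0 + 3·0 = 0 (mod 24).
From n ≡ 0 (mod 24) write n = 0 + 24t. Substituting into n ≡ 6 (mod 11) gives 24t ≡ 6 (mod 11), and since 2⁻¹ ≡ 6 (mod 11), t ≡ 3. Hence n ≡ 0 + 24·3 = 72 (mod 264).
From n ≡ 72 (mod 264) write n = 72 + 264t. Substituting into n ≡ 1 (mod 5) gives 264t ≡ 4 (mod 5), and since 4⁻¹ ≡ 4 (mod 5), t ≡ 1. Hence n ≡ 72 + 264·1 = 336 (mod 1320).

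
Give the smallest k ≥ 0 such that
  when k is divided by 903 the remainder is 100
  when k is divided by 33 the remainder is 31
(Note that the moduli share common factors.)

7324

Combine the congruences pairwise.
gcd(903, 33) = 3 and 3 | (31 − 100), so the pair is consistent; merging gives k ≡ 7324 (mod 9933), where 9933 = lcm(903, 33).
The solution is unique modulo lcm(903, 33) = 9933.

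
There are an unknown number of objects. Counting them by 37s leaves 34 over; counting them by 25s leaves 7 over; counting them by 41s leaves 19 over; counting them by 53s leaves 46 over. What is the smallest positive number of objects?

From N ≡ 34 (mod 37) write N = 34 + 37t. Substituting into N ≡ 7 (mod 25) gives 37t ≡ 23 (mod 25), and since 12⁻¹ ≡ 23 (mod 25), t ≡ 4. Hence N ≡ 34 + 37·4 = 182 (mod 925).
From N ≡ 182 (mod 925) write N = 182 + 925t. Substituting into N ≡ 19 (mod 41) gives 925t ≡ 1 (mod 41), and since 23⁻¹ ≡ 25 (mod 41), t ≡ 25. Hence N ≡ 182 + 925·25 = 23307 (mod 37925).
From N ≡ 23307 (mod 37925) write N = 23307 + 37925t. Substituting into N ≡ 46 (mod 53) gives 37925t ≡ 6 (mod 53), and since 30⁻¹ ≡ 23 (mod 53), t ≡ 32. Hence N ≡ 23307 + 37925·32 = 1236907 (mod 2010025).

1236907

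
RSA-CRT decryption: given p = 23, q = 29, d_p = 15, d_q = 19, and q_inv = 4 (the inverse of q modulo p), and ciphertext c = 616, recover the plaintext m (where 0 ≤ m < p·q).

625

m₁ = c^(d_p) mod p: c ≡ 18 (mod 23), and 18^15 mod 23 = 4.
m₂ = c^(d_q) mod q: c ≡ 7 (mod 29), and 7^19 mod 29 = 16.
h = q_inv·(m₁ − m₂) mod p = 4·(4 − 16) mod 23 = 21.
m = m₂ + h·q = 16 + 21·29 = 625.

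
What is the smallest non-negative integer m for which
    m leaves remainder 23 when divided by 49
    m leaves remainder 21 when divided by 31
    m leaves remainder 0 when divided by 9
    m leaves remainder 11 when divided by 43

The moduli are pairwise coprime; N = 49·31·9·43 = 587853.
N/49 = 11997; 11997 ≡ 41 (mod 49); 41·6 ≡ 1, so inverse 6.
N/31 = 18963; 18963 ≡ 22 (mod 31); 22·24 ≡ 1, so inverse 24.
N/9 = 65317; 65317 ≡ 4 (mod 9); 4·7 ≡ 1, so inverse 7.
N/43 = 13671; 13671 ≡ 40 (mod 43); 40·14 ≡ 1, so inverse 14.
m ≡ 23·11997·6 + 21·18963·24 + 0·65317·7 + 11·13671·14 = 13318272.
13318272 mod 587853 = 385506.

385506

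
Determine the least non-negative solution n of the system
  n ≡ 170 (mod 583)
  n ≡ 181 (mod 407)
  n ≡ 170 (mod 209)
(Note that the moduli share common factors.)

Combine the congruences pairwise.
gcd(583, 407) = 11 and 11 | (181 − 170), so the pair is consistent; merging gives n ≡ 4251 (mod 21571), where 21571 = lcm(583, 407).
gcd(21571, 209) = 11 and 11 | (170 − 4251), so the pair is consistent; merging gives n ≡ 155248 (mod 409849), where 409849 = lcm(21571, 209).
The solution is unique modulo lcm(583, 407, 209) = 409849.

155248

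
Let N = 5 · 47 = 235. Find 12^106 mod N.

Mod 5: 12 ≡ 2; by Fermat, exponent reduces to 106 mod 4 = 2; 2^2 ≡ 4 (mod 5).
Mod 47: 12 ≡ 12; by Fermat, exponent reduces to 106 mod 46 = 14; 12^14 ≡ 25 (mod 47).
Combine by CRT: x ≡ 4 (mod 5), x ≡ 25 (mod 47) ⇒ x ≡ 119 (mod 235).

119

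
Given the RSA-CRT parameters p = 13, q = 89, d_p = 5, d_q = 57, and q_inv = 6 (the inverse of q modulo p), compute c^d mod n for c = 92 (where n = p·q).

m₁ = c^(d_p) mod p: c ≡ 1 (mod 13), and 1^5 mod 13 = 1.
m₂ = c^(d_q) mod q: c ≡ 3 (mod 89), and 3^57 mod 89 = 23.
h = q_inv·(m₁ − m₂) mod p = 6·(1 − 23) mod 13 = 11.
m = m₂ + h·q = 23 + 11·89 = 1002.

1002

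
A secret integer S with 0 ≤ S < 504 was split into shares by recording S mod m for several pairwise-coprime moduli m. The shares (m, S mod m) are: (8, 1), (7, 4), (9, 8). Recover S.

The moduli are pairwise coprime; N = 8·7·9 = 504.
N/8 = 63; 63 ≡ 7 (mod 8); 7·7 ≡ 1, so inverse 7.
N/7 = 72; 72 ≡ 2 (mod 7); 2·4 ≡ 1, so inverse 4.
N/9 = 56; 56 ≡ 2 (mod 9); 2·5 ≡ 1, so inverse 5.
S ≡ 1·63·7 + 4·72·4 + 8·56·5 = 3833.
3833 mod 504 = 305.

305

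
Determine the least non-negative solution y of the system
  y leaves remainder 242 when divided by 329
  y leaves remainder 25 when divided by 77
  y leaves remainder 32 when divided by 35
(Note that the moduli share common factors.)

Combine the congruences pairwise.
gcd(329, 77) = 7 and 7 | (25 − 242), so the pair is consistent; merging gives y ≡ 2874 (mod 3619), where 3619 = lcm(329, 77).
gcd(3619, 35) = 7 and 7 | (32 − 2874), so the pair is consistent; merging gives y ≡ 10112 (mod 18095), where 18095 = lcm(3619, 35).
The solution is unique modulo lcm(329, 77, 35) = 18095.

10112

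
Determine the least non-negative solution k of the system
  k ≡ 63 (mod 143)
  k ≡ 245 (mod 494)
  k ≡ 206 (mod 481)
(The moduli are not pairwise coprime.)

90153

gcd(143, 494) = 13 and 13 | (245 − 63), so the pair is consistent; merging gives k ≡ 3209 (mod 5434), where 5434 = lcm(143, 494).
gcd(5434, 481) = 13 and 13 | (206 − 3209), so the pair is consistent; merging gives k ≡ 90153 (mod 201058), where 201058 = lcm(5434, 481).
The solution is unique modulo lcm(143, 494, 481) = 201058.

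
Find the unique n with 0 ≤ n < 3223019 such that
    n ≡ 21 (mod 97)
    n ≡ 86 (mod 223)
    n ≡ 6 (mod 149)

The moduli are pairwise coprime; M = 97·223·149 = 3223019.
M/97 = 33227; 33227 ≡ 53 (mod 97); 53·11 ≡ 1, so inverse 11.
M/223 = 14453; 14453 ≡ 181 (mod 223); 181·69 ≡ 1, so inverse 69.
M/149 = 21631; 21631 ≡ 26 (mod 149); 26·86 ≡ 1, so inverse 86.
n ≡ 21·33227·11 + 86·14453·69 + 6·21631·86 = 104601135.
104601135 mod 3223019 = 1464527.

1464527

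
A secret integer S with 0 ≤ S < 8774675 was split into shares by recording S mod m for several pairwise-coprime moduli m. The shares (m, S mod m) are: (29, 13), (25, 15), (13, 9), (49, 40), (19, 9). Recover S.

2938815

The moduli are pairwise coprime; N = 29·25·13·49·19 = 8774675.
N/29 = 302575; 302575 ≡ 18 (mod 29); 18·21 ≡ 1, so inverse 21.
N/25 = 350987; 350987 ≡ 12 (mod 25); 12·23 ≡ 1, so inverse 23.
N/13 = 674975; 674975 ≡ 2 (mod 13); 2·7 ≡ 1, so inverse 7.
N/49 = 179075; 179075 ≡ 29 (mod 49); 29·22 ≡ 1, so inverse 22.
N/19 = 461825; 461825 ≡ 11 (mod 19); 11·7 ≡ 1, so inverse 7.
S ≡ 13·302575·21 + 15·350987·23 + 9·674975·7 + 40·179075·22 + 9·461825·7 = 432897890.
432897890 mod 8774675 = 2938815.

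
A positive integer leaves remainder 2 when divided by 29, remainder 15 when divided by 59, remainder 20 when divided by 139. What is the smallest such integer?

173770

Combine the congruences pairwise.
From x ≡ 2 (mod 29) write x = 2 + 29t. Substituting into x ≡ 15 (mod 59) gives 29t ≡ 13 (mod 59), and since 29⁻¹ ≡ 57 (mod 59), t ≡ 33. Hence x ≡ 2 + 29·33 = 959 (mod 1711).
From x ≡ 959 (mod 1711) write x = 959 + 1711t. Substituting into x ≡ 20 (mod 139) gives 1711t ≡ 34 (mod 139), and since 43⁻¹ ≡ 97 (mod 139), t ≡ 101. Hence x ≡ 959 + 1711·101 = 173770 (mod 237829).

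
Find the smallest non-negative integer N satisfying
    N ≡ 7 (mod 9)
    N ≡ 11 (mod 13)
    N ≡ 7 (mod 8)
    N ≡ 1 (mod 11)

The moduli are pairwise coprime; M = 9·13·8·11 = 10296.
M/9 = 1144; 1144 ≡ 1 (mod 9), inverse 1.
M/13 = 792; 792 ≡ 12 (mod 13); 12·12 ≡ 1, so inverse 12.
M/8 = 1287; 1287 ≡ 7 (mod 8); 7·7 ≡ 1, so inverse 7.
M/11 = 936; 936 ≡ 1 (mod 11), inverse 1.
N ≡ 7·1144·1 + 11·792·12 + 7·1287·7 + 1·936·1 = 176551.
176551 mod 10296 = 1519.

1519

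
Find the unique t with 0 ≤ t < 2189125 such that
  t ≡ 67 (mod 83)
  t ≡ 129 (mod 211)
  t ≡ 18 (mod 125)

The moduli are pairwise coprime; N = 83·211·125 = 2189125.
N/83 = 26375; 26375 ≡ 64 (mod 83); 64·48 ≡ 1, so inverse 48.
N/211 = 10375; 10375 ≡ 36 (mod 211); 36·170 ≡ 1, so inverse 170.
N/125 = 17513; 17513 ≡ 13 (mod 125); 13·77 ≡ 1, so inverse 77.
t ≡ 67·26375·48 + 129·10375·170 + 18·17513·77 = 336618768.
336618768 mod 2189125 = 1682643.

1682643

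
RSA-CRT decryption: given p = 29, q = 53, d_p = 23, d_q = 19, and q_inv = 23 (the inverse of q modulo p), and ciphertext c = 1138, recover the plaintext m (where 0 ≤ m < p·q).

165

m₁ = c^(d_p) mod p: c ≡ 7 (mod 29), and 7^23 mod 29 = 20.
m₂ = c^(d_q) mod q: c ≡ 25 (mod 53), and 25^19 mod 53 = 6.
h = q_inv·(m₁ − m₂) mod p = 23·(20 − 6) mod 29 = 3.
m = m₂ + h·q = 6 + 3·53 = 165.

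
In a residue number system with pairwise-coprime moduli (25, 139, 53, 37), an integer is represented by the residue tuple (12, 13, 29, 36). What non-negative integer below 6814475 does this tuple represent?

Combine the congruences pairwise.
From x ≡ 12 (mod 25) write x = 12 + 25t. Substituting into x ≡ 13 (mod 139) gives 25t ≡ 1 (mod 139), and since 25⁻¹ ≡ 89 (mod 139), t ≡ 89. Hence x ≡ 12 + 25·89 = 2237 (mod 3475).
From x ≡ 2237 (mod 3475) write x = 2237 + 3475t. Substituting into x ≡ 29 (mod 53) gives 3475t ≡ 18 (mod 53), and since 30⁻¹ ≡ 23 (mod 53), t ≡ 43. Hence x ≡ 2237 + 3475·43 = 151662 (mod 184175).
From x ≡ 151662 (mod 184175) write x = 151662 + 184175t. Substituting into x ≡ 36 (mod 37) gives 184175t ≡ 0 (mod 37), and since 26⁻¹ ≡ 10 (mod 37), t ≡ 0. Hence x ≡ 151662 + 184175·0 = 151662 (mod 6814475).

151662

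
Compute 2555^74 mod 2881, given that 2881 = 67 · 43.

Mod 67: 2555 ≡ 9; by Fermat, exponent reduces to 74 mod 66 = 8; 9^8 ≡ 25 (mod 67).
Mod 43: 2555 ≡ 18; by Fermat, exponent reduces to 74 mod 42 = 32; 18^32 ≡ 38 (mod 43).
Combine by CRT: x ≡ 25 (mod 67), x ≡ 38 (mod 43) ⇒ x ≡ 2102 (mod 2881).

2102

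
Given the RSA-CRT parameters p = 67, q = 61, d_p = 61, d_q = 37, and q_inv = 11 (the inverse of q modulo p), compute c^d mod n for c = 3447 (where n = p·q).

1169

m₁ = c^(d_p) mod p: c ≡ 30 (mod 67), and 30^61 mod 67 = 30.
m₂ = c^(d_q) mod q: c ≡ 31 (mod 61), and 31^37 mod 61 = 10.
h = q_inv·(m₁ − m₂) mod p = 11·(30 − 10) mod 67 = 19.
m = m₂ + h·q = 10 + 19·61 = 1169.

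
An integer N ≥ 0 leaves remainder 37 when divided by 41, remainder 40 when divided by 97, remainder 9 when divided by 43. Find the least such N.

92287

The moduli are pairwise coprime; M = 41·97·43 = 171011.
M/41 = 4171; 4171 ≡ 30 (mod 41); 30·26 ≡ 1, so inverse 26.
M/97 = 1763; 1763 ≡ 17 (mod 97); 17·40 ≡ 1, so inverse 40.
M/43 = 3977; 3977 ≡ 21 (mod 43); 21·41 ≡ 1, so inverse 41.
N ≡ 37·4171·26 + 40·1763·40 + 9·3977·41 = 8300815.
8300815 mod 171011 = 92287.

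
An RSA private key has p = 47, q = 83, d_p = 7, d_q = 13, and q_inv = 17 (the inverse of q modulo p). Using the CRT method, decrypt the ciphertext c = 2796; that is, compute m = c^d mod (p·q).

3695

m₁ = c^(d_p) mod p: c ≡ 23 (mod 47), and 23^7 mod 47 = 29.
m₂ = c^(d_q) mod q: c ≡ 57 (mod 83), and 57^13 mod 83 = 43.
h = q_inv·(m₁ − m₂) mod p = 17·(29 − 43) mod 47 = 44.
m = m₂ + h·q = 43 + 44·83 = 3695.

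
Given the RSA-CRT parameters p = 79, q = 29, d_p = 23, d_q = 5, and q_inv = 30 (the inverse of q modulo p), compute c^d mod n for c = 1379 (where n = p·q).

m₁ = c^(d_p) mod p: c ≡ 36 (mod 79), and 36^23 mod 79 = 40.
m₂ = c^(d_q) mod q: c ≡ 16 (mod 29), and 16^5 mod 29 = 23.
h = q_inv·(m₁ − m₂) mod p = 30·(40 − 23) mod 79 = 36.
m = m₂ + h·q = 23 + 36·29 = 1067.

1067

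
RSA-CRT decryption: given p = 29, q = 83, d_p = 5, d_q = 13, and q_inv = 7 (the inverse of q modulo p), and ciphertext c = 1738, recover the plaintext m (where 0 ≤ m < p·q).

m₁ = c^(d_p) mod p: c ≡ 27 (mod 29), and 27^5 mod 29 = 26.
m₂ = c^(d_q) mod q: c ≡ 78 (mod 83), and 78^13 mod 83 = 36.
h = q_inv·(m₁ − m₂) mod p = 7·(26 − 36) mod 29 = 17.
m = m₂ + h·q = 36 + 17·83 = 1447.

1447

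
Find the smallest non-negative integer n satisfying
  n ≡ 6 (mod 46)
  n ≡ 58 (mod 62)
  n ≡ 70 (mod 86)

28020

gcd(46, 62) = 2 and 2 | (58 − 6), so the pair is consistent; merging gives n ≡ 926 (mod 1426), where 1426 = lcm(46, 62).
gcd(1426, 86) = 2 and 2 | (70 − 926), so the pair is consistent; merging gives n ≡ 28020 (mod 61318), where 61318 = lcm(1426, 86).
The solution is unique modulo lcm(46, 62, 86) = 61318.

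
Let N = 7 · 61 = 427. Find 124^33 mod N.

Mod 7: 124 ≡ 5; by Fermat, exponent reduces to 33 mod 6 = 3; 5^3 ≡ 6 (mod 7).
Mod 61: 124 ≡ 2; 2^33 ≡ 53 (mod 61).
Combine by CRT: x ≡ 6 (mod 7), x ≡ 53 (mod 61) ⇒ x ≡ 419 (mod 427).

419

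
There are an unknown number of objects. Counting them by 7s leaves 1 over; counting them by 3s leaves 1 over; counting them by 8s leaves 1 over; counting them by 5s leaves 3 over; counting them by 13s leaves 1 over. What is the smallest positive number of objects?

The moduli are pairwise coprime; M = 7·3·8·5·13 = 10920.
M/7 = 1560; 1560 ≡ 6 (mod 7); 6·6 ≡ 1, so inverse 6.
M/3 = 3640; 3640 ≡ 1 (mod 3), inverse 1.
M/8 = 1365; 1365 ≡ 5 (mod 8); 5·5 ≡ 1, so inverse 5.
M/5 = 2184; 2184 ≡ 4 (mod 5); 4·4 ≡ 1, so inverse 4.
M/13 = 840; 840 ≡ 8 (mod 13); 8·5 ≡ 1, so inverse 5.
N ≡ 1·1560·6 + 1·3640·1 + 1·1365·5 + 3·2184·4 + 1·840·5 = 50233.
50233 mod 10920 = 6553.

6553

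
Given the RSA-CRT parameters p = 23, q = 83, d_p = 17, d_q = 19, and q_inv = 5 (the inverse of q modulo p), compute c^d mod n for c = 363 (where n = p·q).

m₁ = c^(d_p) mod p: c ≡ 18 (mod 23), and 18^17 mod 23 = 8.
m₂ = c^(d_q) mod q: c ≡ 31 (mod 83), and 31^19 mod 83 = 61.
h = q_inv·(m₁ − m₂) mod p = 5·(8 − 61) mod 23 = 11.
m = m₂ + h·q = 61 + 11·83 = 974.

974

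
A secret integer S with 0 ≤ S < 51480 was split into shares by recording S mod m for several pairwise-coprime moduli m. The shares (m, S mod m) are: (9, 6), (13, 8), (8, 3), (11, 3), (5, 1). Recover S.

From S ≡ 6 (mod 9) write S = 6 + 9t. Substituting into S ≡ 8 (mod 13) gives 9t ≡ 2 (mod 13), and since 9⁻¹ ≡ 3 (mod 13), t ≡ 6. Hence S ≡ 6 + 9·6 = 60 (mod 117).
From S ≡ 60 (mod 117) write S = 60 + 117t. Substituting into S ≡ 3 (mod 8) gives 117t ≡ 7 (mod 8), and since 5⁻¹ ≡ 5 (mod 8), t ≡ 3. Hence S ≡ 60 + 117·3 = 411 (mod 936).
From S ≡ 411 (mod 936) write S = 411 + 936t. Substituting into S ≡ 3 (mod 11) gives 936t ≡ 10 (mod 11), and since 1⁻¹ ≡ 1 (mod 11), t ≡ 10. Hence S ≡ 411 + 936·10 = 9771 (mod 10296).
From S ≡ 9771 (mod 10296) write S = 9771 + 10296t. Substituting into S ≡ 1 (mod 5) gives 10296t ≡ 0 (mod 5), and since 1⁻¹ ≡ 1 (mod 5), t ≡ 0. Hence S ≡ 9771 + 10296·0 = 9771 (mod 51480).

9771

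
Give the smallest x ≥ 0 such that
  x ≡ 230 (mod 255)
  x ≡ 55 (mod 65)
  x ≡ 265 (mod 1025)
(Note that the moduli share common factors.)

Combine the congruences pairwise.
gcd(255, 65) = 5 and 5 | (55 − 230), so the pair is consistent; merging gives x ≡ 2525 (mod 3315), where 3315 = lcm(255, 65).
gcd(3315, 1025) = 5 and 5 | (265 − 2525), so the pair is consistent; merging gives x ≡ 254465 (mod 679575), where 679575 = lcm(3315, 1025).
The solution is unique modulo lcm(255, 65, 1025) = 679575.

254465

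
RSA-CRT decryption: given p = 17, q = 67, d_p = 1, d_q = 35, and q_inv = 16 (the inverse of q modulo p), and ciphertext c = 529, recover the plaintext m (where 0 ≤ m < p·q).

m₁ = c^(d_p) mod p: c ≡ 2 (mod 17), and 2^1 mod 17 = 2.
m₂ = c^(d_q) mod q: c ≡ 60 (mod 67), and 60^35 mod 67 = 49.
h = q_inv·(m₁ − m₂) mod p = 16·(2 − 49) mod 17 = 13.
m = m₂ + h·q = 49 + 13·67 = 920.

920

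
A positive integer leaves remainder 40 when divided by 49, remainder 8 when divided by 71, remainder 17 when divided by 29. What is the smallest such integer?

34585

The moduli are pairwise coprime; M = 49·71·29 = 100891.
M/49 = 2059; 2059 ≡ 1 (mod 49), inverse 1.
M/71 = 1421; 1421 ≡ 1 (mod 71), inverse 1.
M/29 = 3479; 3479 ≡ 28 (mod 29); 28·28 ≡ 1, so inverse 28.
N ≡ 40·2059·1 + 8·1421·1 + 17·3479·28 = 1749732.
1749732 mod 100891 = 34585.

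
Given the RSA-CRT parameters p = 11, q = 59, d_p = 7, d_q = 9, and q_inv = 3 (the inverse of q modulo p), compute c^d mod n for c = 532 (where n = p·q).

60

m₁ = c^(d_p) mod p: c ≡ 4 (mod 11), and 4^7 mod 11 = 5.
m₂ = c^(d_q) mod q: c ≡ 1 (mod 59), and 1^9 mod 59 = 1.
h = q_inv·(m₁ − m₂) mod p = 3·(5 − 1) mod 11 = 1.
m = m₂ + h·q = 1 + 1·59 = 60.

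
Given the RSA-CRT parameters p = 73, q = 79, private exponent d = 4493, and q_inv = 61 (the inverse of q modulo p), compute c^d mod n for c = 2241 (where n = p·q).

d_p = d mod (p−1) = 4493 mod 72 = 29; d_q = d mod (q−1) = 47.
m₁ = c^(d_p) mod p: c ≡ 51 (mod 73), and 51^29 mod 73 = 22.
m₂ = c^(d_q) mod q: c ≡ 29 (mod 79), and 29^47 mod 79 = 43.
h = q_inv·(m₁ − m₂) mod p = 61·(22 − 43) mod 73 = 33.
m = m₂ + h·q = 43 + 33·79 = 2650.

2650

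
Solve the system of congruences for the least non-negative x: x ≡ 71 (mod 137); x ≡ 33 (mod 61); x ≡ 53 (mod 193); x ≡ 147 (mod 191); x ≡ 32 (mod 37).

779219218

From x ≡ 71 (mod 137) write x = 71 + 137t. Substituting into x ≡ 33 (mod 61) gives 137t ≡ 23 (mod 61), and since 15⁻¹ ≡ 57 (mod 61), t ≡ 30. Hence x ≡ 71 + 137·30 = 4181 (mod 8357).
From x ≡ 4181 (mod 8357) write x = 4181 + 8357t. Substituting into x ≡ 53 (mod 193) gives 8357t ≡ 118 (mod 193), and since 58⁻¹ ≡ 10 (mod 193), t ≡ 22. Hence x ≡ 4181 + 8357·22 = 188035 (mod 1612901).
From x ≡ 188035 (mod 1612901) write x = 188035 + 1612901t. Substituting into x ≡ 147 (mod 191) gives 1612901t ≡ 56 (mod 191), and since 97⁻¹ ≡ 128 (mod 191), t ≡ 101. Hence x ≡ 188035 + 1612901·101 = 163091036 (mod 308064091).
From x ≡ 163091036 (mod 308064091) write x = 163091036 + 308064091t. Substituting into x ≡ 32 (mod 37) gives 308064091t ≡ 1 (mod 37), and since 19⁻¹ ≡ 2 (mod 37), t ≡ 2. Hence x ≡ 163091036 + 308064091·2 = 779219218 (mod 11398371367).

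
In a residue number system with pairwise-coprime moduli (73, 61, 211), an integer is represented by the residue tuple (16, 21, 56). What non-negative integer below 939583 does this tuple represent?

247559

From x ≡ 16 (mod 73) write x = 16 + 73t. Substituting into x ≡ 21 (mod 61) gives 73t ≡ 5 (mod 61), and since 12⁻¹ ≡ 56 (mod 61), t ≡ 36. Hence x ≡ 16 + 73·36 = 2644 (mod 4453).
From x ≡ 2644 (mod 4453) write x = 2644 + 4453t. Substituting into x ≡ 56 (mod 211) gives 4453t ≡ 155 (mod 211), and since 22⁻¹ ≡ 48 (mod 211), t ≡ 55. Hence x ≡ 2644 + 4453·55 = 247559 (mod 939583).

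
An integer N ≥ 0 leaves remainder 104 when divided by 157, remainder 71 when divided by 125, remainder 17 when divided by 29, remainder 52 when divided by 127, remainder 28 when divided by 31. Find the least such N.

719210196

Combine the congruences pairwise.
From N ≡ 104 (mod 157) write N = 104 + 157t. Substituting into N ≡ 71 (mod 125) gives 157t ≡ 92 (mod 125), and since 32⁻¹ ≡ 43 (mod 125), t ≡ 81. Hence N ≡ 104 + 157·81 = 12821 (mod 19625).
From N ≡ 12821 (mod 19625) write N = 12821 + 19625t. Substituting into N ≡ 17 (mod 29) gives 19625t ≡ 14 (mod 29), and since 21⁻¹ ≡ 18 (mod 29), t ≡ 20. Hence N ≡ 12821 + 19625·20 = 405321 (mod 569125).
From N ≡ 405321 (mod 569125) write N = 405321 + 569125t. Substituting into N ≡ 52 (mod 127) gives 569125t ≡ 115 (mod 127), and since 38⁻¹ ≡ 117 (mod 127), t ≡ 120. Hence N ≡ 405321 + 569125·120 = 68700321 (mod 72278875).
From N ≡ 68700321 (mod 72278875) write N = 68700321 + 72278875t. Substituting into N ≡ 28 (mod 31) gives 72278875t ≡ 16 (mod 31), and since 19⁻¹ ≡ 18 (mod 31), t ≡ 9. Hence N ≡ 68700321 + 72278875·9 = 719210196 (mod 2240645125).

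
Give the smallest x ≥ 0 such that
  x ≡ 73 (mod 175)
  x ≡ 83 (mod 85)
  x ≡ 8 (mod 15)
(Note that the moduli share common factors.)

gcd(175, 85) = 5 and 5 | (83 − 73), so the pair is consistent; merging gives x ≡ 423 (mod 2975), where 2975 = lcm(175, 85).
gcd(2975, 15) = 5 and 5 | (8 − 423), so the pair is consistent; merging gives x ≡ 3398 (mod 8925), where 8925 = lcm(2975, 15).
The solution is unique modulo lcm(175, 85, 15) = 8925.

3398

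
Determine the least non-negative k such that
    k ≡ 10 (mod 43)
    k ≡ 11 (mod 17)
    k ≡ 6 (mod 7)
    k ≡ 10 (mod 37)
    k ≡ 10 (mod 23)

3805682

The moduli are pairwise coprime; N = 43·17·7·37·23 = 4354567.
N/43 = 101269; 101269 ≡ 4 (mod 43); 4·11 ≡ 1, so inverse 11.
N/17 = 256151; 256151 ≡ 12 (mod 17); 12·10 ≡ 1, so inverse 10.
N/7 = 622081; 622081 ≡ 5 (mod 7); 5·3 ≡ 1, so inverse 3.
N/37 = 117691; 117691 ≡ 31 (mod 37); 31·6 ≡ 1, so inverse 6.
N/23 = 189329; 189329 ≡ 16 (mod 23); 16·13 ≡ 1, so inverse 13.
k ≡ 10·101269·11 + 11·256151·10 + 6·622081·3 + 10·117691·6 + 10·189329·13 = 82187888.
82187888 mod 4354567 = 3805682.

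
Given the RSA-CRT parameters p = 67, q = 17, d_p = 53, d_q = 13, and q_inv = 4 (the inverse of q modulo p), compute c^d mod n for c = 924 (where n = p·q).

m₁ = c^(d_p) mod p: c ≡ 53 (mod 67), and 53^53 mod 67 = 27.
m₂ = c^(d_q) mod q: c ≡ 6 (mod 17), and 6^13 mod 17 = 10.
h = q_inv·(m₁ − m₂) mod p = 4·(27 − 10) mod 67 = 1.
m = m₂ + h·q = 10 + 1·17 = 27.

27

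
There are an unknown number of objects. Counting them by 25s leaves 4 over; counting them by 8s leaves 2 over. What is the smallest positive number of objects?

154

Combine the congruences pairwise.
From N ≡ 4 (mod 25) write N = 4 + 25t. Substituting into N ≡ 2 (mod 8) gives 25t ≡ 6 (mod 8), and since 1⁻¹ ≡ 1 (mod 8), t ≡ 6. Hence N ≡ 4 + 25·6 = 154 (mod 200).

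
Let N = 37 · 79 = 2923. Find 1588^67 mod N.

Mod 37: 1588 ≡ 34; by Fermat, exponent reduces to 67 mod 36 = 31; 34^31 ≡ 7 (mod 37).
Mod 79: 1588 ≡ 8; 8^67 ≡ 64 (mod 79).
Combine by CRT: x ≡ 7 (mod 37), x ≡ 64 (mod 79) ⇒ x ≡ 2671 (mod 2923).

2671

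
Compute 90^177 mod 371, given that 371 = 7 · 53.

Mod 7: 90 ≡ 6; by Fermat, exponent reduces to 177 mod 6 = 3; 6^3 ≡ 6 (mod 7).
Mod 53: 90 ≡ 37; by Fermat, exponent reduces to 177 mod 52 = 21; 37^21 ≡ 11 (mod 53).
Combine by CRT: x ≡ 6 (mod 7), x ≡ 11 (mod 53) ⇒ x ≡ 223 (mod 371).

223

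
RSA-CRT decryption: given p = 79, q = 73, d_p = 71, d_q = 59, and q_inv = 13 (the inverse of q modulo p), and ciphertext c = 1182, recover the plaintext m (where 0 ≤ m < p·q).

m₁ = c^(d_p) mod p: c ≡ 76 (mod 79), and 76^71 mod 79 = 19.
m₂ = c^(d_q) mod q: c ≡ 14 (mod 73), and 14^59 mod 73 = 58.
h = q_inv·(m₁ − m₂) mod p = 13·(19 − 58) mod 79 = 46.
m = m₂ + h·q = 58 + 46·73 = 3416.

3416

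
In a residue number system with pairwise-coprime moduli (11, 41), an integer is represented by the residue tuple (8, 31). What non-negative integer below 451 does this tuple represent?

195

From x ≡ 8 (mod 11) write x = 8 + 11t. Substituting into x ≡ 31 (mod 41) gives 11t ≡ 23 (mod 41), and since 11⁻¹ ≡ 15 (mod 41), t ≡ 17. Hence x ≡ 8 + 11·17 = 195 (mod 451).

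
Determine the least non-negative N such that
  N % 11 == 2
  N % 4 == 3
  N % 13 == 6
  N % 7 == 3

2411

The moduli are pairwise coprime; M = 11·4·13·7 = 4004.
M/11 = 364; 364 ≡ 1 (mod 11), inverse 1.
M/4 = 1001; 1001 ≡ 1 (mod 4), inverse 1.
M/13 = 308; 308 ≡ 9 (mod 13); 9·3 ≡ 1, so inverse 3.
M/7 = 572; 572 ≡ 5 (mod 7); 5·3 ≡ 1, so inverse 3.
N ≡ 2·364·1 + 3·1001·1 + 6·308·3 + 3·572·3 = 14423.
14423 mod 4004 = 2411.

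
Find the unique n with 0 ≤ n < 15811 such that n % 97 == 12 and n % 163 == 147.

From n ≡ 12 (mod 97) write n = 12 + 97t. Substituting into n ≡ 147 (mod 163) gives 97t ≡ 135 (mod 163), and since 97⁻¹ ≡ 121 (mod 163), t ≡ 35. Hence n ≡ 12 + 97·35 = 3407 (mod 15811).

3407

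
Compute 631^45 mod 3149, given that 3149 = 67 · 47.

745

Mod 67: 631 ≡ 28; 28^45 ≡ 8 (mod 67).
Mod 47: 631 ≡ 20; 20^45 ≡ 40 (mod 47).
Combine by CRT: x ≡ 8 (mod 67), x ≡ 40 (mod 47) ⇒ x ≡ 745 (mod 3149).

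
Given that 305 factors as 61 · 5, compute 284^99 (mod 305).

194

Mod 61: 284 ≡ 40; by Fermat, exponent reduces to 99 mod 60 = 39; 40^39 ≡ 11 (mod 61).
Mod 5: 284 ≡ 4; by Fermat, exponent reduces to 99 mod 4 = 3; 4^3 ≡ 4 (mod 5).
Combine by CRT: x ≡ 11 (mod 61), x ≡ 4 (mod 5) ⇒ x ≡ 194 (mod 305).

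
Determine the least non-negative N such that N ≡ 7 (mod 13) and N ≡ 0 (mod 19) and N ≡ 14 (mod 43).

9861

The moduli are pairwise coprime; M = 13·19·43 = 10621.
M/13 = 817; 817 ≡ 11 (mod 13); 11·6 ≡ 1, so inverse 6.
M/19 = 559; 559 ≡ 8 (mod 19); 8·12 ≡ 1, so inverse 12.
M/43 = 247; 247 ≡ 32 (mod 43); 32·39 ≡ 1, so inverse 39.
N ≡ 7·817·6 + 0·559·12 + 14·247·39 = 169176.
169176 mod 10621 = 9861.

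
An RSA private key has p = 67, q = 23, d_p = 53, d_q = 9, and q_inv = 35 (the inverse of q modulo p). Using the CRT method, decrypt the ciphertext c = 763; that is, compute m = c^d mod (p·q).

887

m₁ = c^(d_p) mod p: c ≡ 26 (mod 67), and 26^53 mod 67 = 16.
m₂ = c^(d_q) mod q: c ≡ 4 (mod 23), and 4^9 mod 23 = 13.
h = q_inv·(m₁ − m₂) mod p = 35·(16 − 13) mod 67 = 38.
m = m₂ + h·q = 13 + 38·23 = 887.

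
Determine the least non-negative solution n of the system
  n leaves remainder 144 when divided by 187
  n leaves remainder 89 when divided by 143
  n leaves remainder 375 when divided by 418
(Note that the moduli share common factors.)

71017

gcd(187, 143) = 11 and 11 | (89 − 144), so the pair is consistent; merging gives n ≡ 518 (mod 2431), where 2431 = lcm(187, 143).
gcd(2431, 418) = 11 and 11 | (375 − 518), so the pair is consistent; merging gives n ≡ 71017 (mod 92378), where 92378 = lcm(2431, 418).
The solution is unique modulo lcm(187, 143, 418) = 92378.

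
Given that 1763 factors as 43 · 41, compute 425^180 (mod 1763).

Mod 43: 425 ≡ 38; by Fermat, exponent reduces to 180 mod 42 = 12; 38^12 ≡ 41 (mod 43).
Mod 41: 425 ≡ 15; by Fermat, exponent reduces to 180 mod 40 = 20; 15^20 ≡ 40 (mod 41).
Combine by CRT: x ≡ 41 (mod 43), x ≡ 40 (mod 41) ⇒ x ≡ 901 (mod 1763).

901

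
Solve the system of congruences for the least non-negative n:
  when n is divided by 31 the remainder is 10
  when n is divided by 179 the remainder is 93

Combine the congruences pairwise.
From n ≡ 10 (mod 31) write n = 10 + 31t. Substituting into n ≡ 93 (mod 179) gives 31t ≡ 83 (mod 179), and since 31⁻¹ ≡ 52 (mod 179), t ≡ 20. Hence n ≡ 10 + 31·20 = 630 (mod 5549).

630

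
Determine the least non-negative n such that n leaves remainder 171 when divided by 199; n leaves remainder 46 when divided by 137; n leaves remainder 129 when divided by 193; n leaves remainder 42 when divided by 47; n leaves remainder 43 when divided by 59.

The moduli are pairwise coprime; M = 199·137·193·47·59 = 14590857707.
M/199 = 73320893; 73320893 ≡ 139 (mod 199); 139·63 ≡ 1, so inverse 63.
M/137 = 106502611; 106502611 ≡ 44 (mod 137); 44·109 ≡ 1, so inverse 109.
M/193 = 75600299; 75600299 ≡ 76 (mod 193); 76·160 ≡ 1, so inverse 160.
M/47 = 310443781; 310443781 ≡ 39 (mod 47); 39·41 ≡ 1, so inverse 41.
M/59 = 247302673; 247302673 ≡ 43 (mod 59); 43·11 ≡ 1, so inverse 11.
n ≡ 171·73320893·63 + 46·106502611·109 + 129·75600299·160 + 42·310443781·41 + 43·247302673·11 = 3535838598414.
3535838598414 mod 14590857707 = 4851033320.

4851033320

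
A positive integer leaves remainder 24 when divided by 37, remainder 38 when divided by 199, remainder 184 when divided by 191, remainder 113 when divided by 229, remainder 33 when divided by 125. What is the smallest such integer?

7252282408

The moduli are pairwise coprime; N = 37·199·191·229·125 = 40256282125.
N/37 = 1088007625; 1088007625 ≡ 18 (mod 37); 18·35 ≡ 1, so inverse 35.
N/199 = 202292875; 202292875 ≡ 22 (mod 199); 22·190 ≡ 1, so inverse 190.
N/191 = 210765875; 210765875 ≡ 49 (mod 191); 49·39 ≡ 1, so inverse 39.
N/229 = 175791625; 175791625 ≡ 4 (mod 229); 4·172 ≡ 1, so inverse 172.
N/125 = 322050257; 322050257 ≡ 7 (mod 125); 7·18 ≡ 1, so inverse 18.
a ≡ 24·1088007625·35 + 38·202292875·190 + 184·210765875·39 + 113·175791625·172 + 33·322050257·18 = 7494920757658.
7494920757658 mod 40256282125 = 7252282408.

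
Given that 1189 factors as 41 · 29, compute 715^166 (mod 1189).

879

Mod 41: 715 ≡ 18; by Fermat, exponent reduces to 166 mod 40 = 6; 18^6 ≡ 18 (mod 41).
Mod 29: 715 ≡ 19; by Fermat, exponent reduces to 166 mod 28 = 26; 19^26 ≡ 9 (mod 29).
Combine by CRT: x ≡ 18 (mod 41), x ≡ 9 (mod 29) ⇒ x ≡ 879 (mod 1189).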